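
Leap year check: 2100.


No

Rules: divisible by 4 AND (not by 100 OR by 400)
2100 ÷ 4 = 525 exactly → divisible by 4
2100 ÷ 100 = 21 exactly → divisible by 100
2100 ÷ 400 = 5 remainder 100 → not divisible by 400
Divisible by 100 but not by 400 → not a leap year


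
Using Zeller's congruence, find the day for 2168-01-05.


Tuesday

Zeller's congruence:
q=5, m=13, k=67, j=21
h = (5 + ⌊13×14/5⌋ + 67 + ⌊67/4⌋ + ⌊21/4⌋ - 2×21) mod 7
= (5 + 36 + 67 + 16 + 5 - 42) mod 7
= 87 mod 7 = 3
h=3 → Tuesday


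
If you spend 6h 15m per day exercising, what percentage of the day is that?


26.0%

Time: 375 minutes
Day: 1440 minutes
Percentage = (375/1440) × 100 ≈ 26.0%


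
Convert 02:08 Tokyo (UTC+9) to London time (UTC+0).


Time difference = UTC+0 - UTC+9 = -9 hours
New hour = (2 -9) mod 24
= -7 mod 24 = 17
Minutes unchanged → 17:08; -7 < 0 → previous day

17:08 (previous day)


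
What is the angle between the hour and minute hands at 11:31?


Hour hand = 11×30 + 31×0.5 = 345.5°
Minute hand = 31×6 = 186°
Difference = |345.5 - 186| = 159.5°

159.5°


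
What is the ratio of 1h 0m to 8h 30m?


2:17 (0.12)

Duration 1: 60 minutes
Duration 2: 510 minutes
Ratio = 60:510
GCD = 30
Simplified = 2:17
As a decimal: 2/17 ≈ 0.12


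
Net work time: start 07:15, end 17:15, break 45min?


9h 15m (555 minutes)

Total time = (17×60+15) - (7×60+15)
= 1035 - 435 = 600 min
Minus break: 600 - 45 = 555 min
= 9h 15m


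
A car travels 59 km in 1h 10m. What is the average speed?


50.6 km/h

Distance: 59 km
Time: 1h 10m = 70 min = 70/60 = 7/6 hours
Speed = 59 ÷ (7/6) = 59 × 6 / 7 = 354/7 ≈ 50.6 km/h


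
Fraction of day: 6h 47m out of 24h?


Total minutes: 6×60 + 47 = 407
Day = 24×60 = 1440 minutes
Fraction = 407/1440 ≈ 0.2826
As a percentage: 407/1440 × 100 ≈ 28.26%

0.2826 (28.26%)


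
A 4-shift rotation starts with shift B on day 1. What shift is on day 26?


Shift C

Shifts: A, B, C, D
Start: B (index 1)
Day 26: (1 + 26 - 1) mod 4
= 26 mod 4
= 2
Index 2 → shift C


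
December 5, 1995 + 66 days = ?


February 9, 1996

Start: December 5, 1995
Add 66 days
December 5 → January 1: 31 - 5 + 1 = 27 days (66 - 27 = 39 left)
January 1 → February 1: 31 - 1 + 1 = 31 days (39 - 31 = 8 left)
February 1 + 8 = February 9, 1996


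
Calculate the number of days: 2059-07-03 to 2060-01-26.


207 days

From July 3, 2059 to January 26, 2060
Rest of July 2059: 31 - 3 = 28
Full months: August 31, September 30, October 31, November 30, December 31
Days into January 2060: 26
Total = 28 + 31 + 30 + 31 + 30 + 31 + 26 = 207 days


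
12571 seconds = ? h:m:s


Hours: 12571 ÷ 3600 = 3 remainder 1771
Minutes: 1771 ÷ 60 = 29 remainder 31
Seconds: 31

3h 29m 31s


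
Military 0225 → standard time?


2:25 AM

Hour: 2
2 < 12 → AM


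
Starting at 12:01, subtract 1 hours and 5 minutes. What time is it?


10:56

Start: 721 minutes from midnight
Subtract: 65 minutes
Remaining: 721 - 65 = 656
Hours: 10, Minutes: 56


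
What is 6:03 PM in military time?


Input: 6:03 PM
PM: 6 + 12 = 18

18:03


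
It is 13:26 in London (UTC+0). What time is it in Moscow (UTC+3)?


16:26

Time difference = UTC+3 - UTC+0 = +3 hours
New hour = (13 + 3) mod 24
= 16 mod 24 = 16
Minutes unchanged → 16:26


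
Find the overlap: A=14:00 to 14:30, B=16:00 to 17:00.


Meeting A: 840-870 (in minutes from midnight)
Meeting B: 960-1020
Overlap start = max(840, 960) = 960
Overlap end = min(870, 1020) = 870
Overlap = max(0, 870 - 960) = 0 min

0 minutes


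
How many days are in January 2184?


Month: January (month 1)
January has 31 days

31 days


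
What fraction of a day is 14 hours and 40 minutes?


Total minutes: 14×60 + 40 = 880
Day = 24×60 = 1440 minutes
Fraction = 880/1440 ≈ 0.6111
As a percentage: 880/1440 × 100 ≈ 61.11%

0.6111 (61.11%)


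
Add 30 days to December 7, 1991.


Start: December 7, 1991
Add 30 days
December 7 → January 1: 31 - 7 + 1 = 25 days (30 - 25 = 5 left)
January 1 + 5 = January 6, 1992

January 6, 1992


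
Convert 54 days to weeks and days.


Weeks: 54 ÷ 7 = 7 remainder 5

7 weeks 5 days


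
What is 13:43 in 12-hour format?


1:43 PM

Hour: 13
13 - 12 = 1 → PM


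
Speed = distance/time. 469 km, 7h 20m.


64.0 km/h

Distance: 469 km
Time: 7h 20m = 440 min = 440/60 = 22/3 hours
Speed = 469 ÷ (22/3) = 469 × 3 / 22 = 1407/22 ≈ 64.0 km/h


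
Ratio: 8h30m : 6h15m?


34:25 (1.36)

Duration 1: 510 minutes
Duration 2: 375 minutes
Ratio = 510:375
GCD = 15
Simplified = 34:25
As a decimal: 34/25 = 1.36


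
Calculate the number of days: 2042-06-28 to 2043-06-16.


From June 28, 2042 to June 16, 2043
Rest of June 2042: 30 - 28 = 2
Full months: July 31, August 31, September 30, October 31, November 30, December 31, January 31, February 2043 28, March 31, April 30, May 31
Days into June 2043: 16
Total = 2 + 31 + 31 + 30 + 31 + 30 + 31 + 31 + 28 + 31 + 30 + 31 + 16 = 353 days

353 days


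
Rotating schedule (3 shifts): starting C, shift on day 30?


Shifts: A, B, C
Start: C (index 2)
Day 30: (2 + 30 - 1) mod 3
= 31 mod 3
= 1
Index 1 → shift B

Shift B


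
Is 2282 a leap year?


Rules: divisible by 4 AND (not by 100 OR by 400)
2282 ÷ 4 = 570 remainder 2 → not divisible by 4
Not divisible by 4 → not a leap year

No


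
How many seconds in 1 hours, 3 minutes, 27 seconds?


3807 seconds

Hours: 1 × 3600 = 3600
Minutes: 3 × 60 = 180
Seconds: 27
Total = 3600 + 180 + 27 = 3807


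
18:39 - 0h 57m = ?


Start: 1119 minutes from midnight
Subtract: 57 minutes
Remaining: 1119 - 57 = 1062
Hours: 17, Minutes: 42

17:42


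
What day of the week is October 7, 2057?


Zeller's congruence:
q=7, m=10, k=57, j=20
h = (7 + ⌊13×11/5⌋ + 57 + ⌊57/4⌋ + ⌊20/4⌋ - 2×20) mod 7
= (7 + 28 + 57 + 14 + 5 - 40) mod 7
= 71 mod 7 = 1
h=1 → Sunday

Sunday


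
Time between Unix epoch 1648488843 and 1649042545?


Difference = 1649042545 - 1648488843 = 553702 seconds
In hours: 553702 / 3600 ≈ 153.8
In days: 553702 / 86400 ≈ 6.41

553702 seconds (153.8 hours / 6.41 days)


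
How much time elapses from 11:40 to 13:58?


2h 18m

End time in minutes: 13×60 + 58 = 838
Start time in minutes: 11×60 + 40 = 700
Difference = 838 - 700 = 138 minutes
= 2 hours 18 minutes


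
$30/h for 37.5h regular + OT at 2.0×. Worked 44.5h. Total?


$1545.00

Regular: 37.5h × $30 = $1125.00
Overtime: 44.5 - 37.5 = 7.0h
OT pay: 7.0h × $30 × 2.0 = $420.00
Total = $1125.00 + $420.00 = $1545.00


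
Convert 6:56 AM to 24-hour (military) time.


Input: 6:56 AM
AM hour stays: 6

06:56


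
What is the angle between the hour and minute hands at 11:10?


85.0°

Hour hand = 11×30 + 10×0.5 = 335.0°
Minute hand = 10×6 = 60°
Difference = |335.0 - 60| = 275.0°
Since > 180°: 360 - 275.0 = 85.0°


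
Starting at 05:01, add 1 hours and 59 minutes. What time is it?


Start: 301 minutes from midnight
Add: 119 minutes
Total: 420 minutes
Hours: 420 ÷ 60 = 7 remainder 0

07:00


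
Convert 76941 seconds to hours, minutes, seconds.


21h 22m 21s

Hours: 76941 ÷ 3600 = 21 remainder 1341
Minutes: 1341 ÷ 60 = 22 remainder 21
Seconds: 21


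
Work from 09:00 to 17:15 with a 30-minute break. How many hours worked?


Total time = (17×60+15) - (9×60+0)
= 1035 - 540 = 495 min
Minus break: 495 - 30 = 465 min
= 7h 45m

7h 45m (465 minutes)


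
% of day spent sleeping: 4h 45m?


19.8%

Time: 285 minutes
Day: 1440 minutes
Percentage = (285/1440) × 100 ≈ 19.8%


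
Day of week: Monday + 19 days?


Saturday

Start: Monday (index 0)
(0 + 19) mod 7
= 19 mod 7
= 5
Index 5 → Saturday


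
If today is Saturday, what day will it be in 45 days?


Start: Saturday (index 5)
(5 + 45) mod 7
= 50 mod 7
= 1
Index 1 → Tuesday

Tuesday


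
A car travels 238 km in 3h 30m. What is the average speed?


Distance: 238 km
Time: 3h 30m = 210 min = 210/60 = 7/2 hours
Speed = 238 ÷ (7/2) = 238 × 2 / 7 = 476/7 = 68.0 km/h

68.0 km/h


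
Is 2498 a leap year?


Rules: divisible by 4 AND (not by 100 OR by 400)
2498 ÷ 4 = 624 remainder 2 → not divisible by 4
Not divisible by 4 → not a leap year

No


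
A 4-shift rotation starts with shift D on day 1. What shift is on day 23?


Shift B

Shifts: A, B, C, D
Start: D (index 3)
Day 23: (3 + 23 - 1) mod 4
= 25 mod 4
= 1
Index 1 → shift B


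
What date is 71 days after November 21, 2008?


Start: November 21, 2008
Add 71 days
November 21 → December 1: 30 - 21 + 1 = 10 days (71 - 10 = 61 left)
December 1 → January 1: 31 - 1 + 1 = 31 days (61 - 31 = 30 left)
January 1 + 30 = January 31, 2009

January 31, 2009


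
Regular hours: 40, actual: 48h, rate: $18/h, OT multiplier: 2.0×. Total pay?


Regular: 40h × $18 = $720.00
Overtime: 48 - 40 = 8h
OT pay: 8h × $18 × 2.0 = $288.00
Total = $720.00 + $288.00 = $1008.00

$1008.00


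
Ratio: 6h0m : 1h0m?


6:1 (6.00)

Duration 1: 360 minutes
Duration 2: 60 minutes
Ratio = 360:60
GCD = 60
Simplified = 6:1
As a decimal: 6/1 = 6.00


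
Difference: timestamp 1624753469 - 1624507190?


Difference = 1624753469 - 1624507190 = 246279 seconds
In hours: 246279 / 3600 ≈ 68.4
In days: 246279 / 86400 ≈ 2.85

246279 seconds (68.4 hours / 2.85 days)


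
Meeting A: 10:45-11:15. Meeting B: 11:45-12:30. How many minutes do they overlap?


0 minutes

Meeting A: 645-675 (in minutes from midnight)
Meeting B: 705-750
Overlap start = max(645, 705) = 705
Overlap end = min(675, 750) = 675
Overlap = max(0, 675 - 705) = 0 min


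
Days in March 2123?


Month: March (month 3)
March has 31 days

31 days


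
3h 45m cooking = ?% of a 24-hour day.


15.6%

Time: 225 minutes
Day: 1440 minutes
Percentage = (225/1440) × 100 ≈ 15.6%


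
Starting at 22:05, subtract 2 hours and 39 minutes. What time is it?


19:26

Start: 1325 minutes from midnight
Subtract: 159 minutes
Remaining: 1325 - 159 = 1166
Hours: 19, Minutes: 26


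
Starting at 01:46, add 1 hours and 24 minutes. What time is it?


03:10

Start: 106 minutes from midnight
Add: 84 minutes
Total: 190 minutes
Hours: 190 ÷ 60 = 3 remainder 10


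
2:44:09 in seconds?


Hours: 2 × 3600 = 7200
Minutes: 44 × 60 = 2640
Seconds: 9
Total = 7200 + 2640 + 9 = 9849

9849 seconds


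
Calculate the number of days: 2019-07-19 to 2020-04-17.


From July 19, 2019 to April 17, 2020
Rest of July 2019: 31 - 19 = 12
Full months: August 31, September 30, October 31, November 30, December 31, January 31, February 2020 29, March 31
Days into April 2020: 17
Total = 12 + 31 + 30 + 31 + 30 + 31 + 31 + 29 + 31 + 17 = 273 days

273 days


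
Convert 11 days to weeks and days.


Weeks: 11 ÷ 7 = 1 remainder 4

1 weeks 4 days


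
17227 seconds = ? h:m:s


Hours: 17227 ÷ 3600 = 4 remainder 2827
Minutes: 2827 ÷ 60 = 47 remainder 7
Seconds: 7

4h 47m 7s


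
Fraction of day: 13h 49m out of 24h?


0.5757 (57.57%)

Total minutes: 13×60 + 49 = 829
Day = 24×60 = 1440 minutes
Fraction = 829/1440 ≈ 0.5757
As a percentage: 829/1440 × 100 ≈ 57.57%


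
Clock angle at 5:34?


37.0°

Hour hand = 5×30 + 34×0.5 = 167.0°
Minute hand = 34×6 = 204°
Difference = |167.0 - 204| = 37.0°


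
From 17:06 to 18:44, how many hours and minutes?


1h 38m

End time in minutes: 18×60 + 44 = 1124
Start time in minutes: 17×60 + 6 = 1026
Difference = 1124 - 1026 = 98 minutes
= 1 hours 38 minutes


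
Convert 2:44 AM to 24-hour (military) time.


02:44

Input: 2:44 AM
AM hour stays: 2


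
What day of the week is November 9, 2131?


Friday

Zeller's congruence:
q=9, m=11, k=31, j=21
h = (9 + ⌊13×12/5⌋ + 31 + ⌊31/4⌋ + ⌊21/4⌋ - 2×21) mod 7
= (9 + 31 + 31 + 7 + 5 - 42) mod 7
= 41 mod 7 = 6
h=6 → Friday


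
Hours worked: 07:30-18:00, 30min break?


10h 0m (600 minutes)

Total time = (18×60+0) - (7×60+30)
= 1080 - 450 = 630 min
Minus break: 630 - 30 = 600 min
= 10h 0m


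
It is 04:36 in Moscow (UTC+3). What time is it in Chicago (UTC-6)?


19:36 (previous day)

Time difference = UTC-6 - UTC+3 = -9 hours
New hour = (4 -9) mod 24
= -5 mod 24 = 19
Minutes unchanged → 19:36; -5 < 0 → previous day


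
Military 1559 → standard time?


Hour: 15
15 - 12 = 3 → PM

3:59 PM


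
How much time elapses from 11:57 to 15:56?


3h 59m

End time in minutes: 15×60 + 56 = 956
Start time in minutes: 11×60 + 57 = 717
Difference = 956 - 717 = 239 minutes
= 3 hours 59 minutes


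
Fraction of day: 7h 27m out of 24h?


0.3104 (31.04%)

Total minutes: 7×60 + 27 = 447
Day = 24×60 = 1440 minutes
Fraction = 447/1440 ≈ 0.3104
As a percentage: 447/1440 × 100 ≈ 31.04%


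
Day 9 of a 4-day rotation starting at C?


Shifts: A, B, C, D
Start: C (index 2)
Day 9: (2 + 9 - 1) mod 4
= 10 mod 4
= 2
Index 2 → shift C

Shift C


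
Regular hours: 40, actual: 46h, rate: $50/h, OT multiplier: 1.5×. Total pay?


Regular: 40h × $50 = $2000.00
Overtime: 46 - 40 = 6h
OT pay: 6h × $50 × 1.5 = $450.00
Total = $2000.00 + $450.00 = $2450.00

$2450.00


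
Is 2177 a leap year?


Rules: divisible by 4 AND (not by 100 OR by 400)
2177 ÷ 4 = 544 remainder 1 → not divisible by 4
Not divisible by 4 → not a leap year

No


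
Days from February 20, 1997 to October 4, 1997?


From February 20, 1997 to October 4, 1997
Rest of February 1997: 28 - 20 = 8
Full months: March 31, April 30, May 31, June 30, July 31, August 31, September 30
Days into October 1997: 4
Total = 8 + 31 + 30 + 31 + 30 + 31 + 31 + 30 + 4 = 226 days

226 days


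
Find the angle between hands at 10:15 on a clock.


142.5°

Hour hand = 10×30 + 15×0.5 = 307.5°
Minute hand = 15×6 = 90°
Difference = |307.5 - 90| = 217.5°
Since > 180°: 360 - 217.5 = 142.5°


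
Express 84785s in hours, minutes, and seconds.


Hours: 84785 ÷ 3600 = 23 remainder 1985
Minutes: 1985 ÷ 60 = 33 remainder 5
Seconds: 5

23h 33m 5s


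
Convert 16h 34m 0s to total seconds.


Hours: 16 × 3600 = 57600
Minutes: 34 × 60 = 2040
Seconds: 0
Total = 57600 + 2040 + 0 = 59640

59640 seconds


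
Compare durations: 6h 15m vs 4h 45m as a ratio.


25:19 (1.32)

Duration 1: 375 minutes
Duration 2: 285 minutes
Ratio = 375:285
GCD = 15
Simplified = 25:19
As a decimal: 25/19 ≈ 1.32


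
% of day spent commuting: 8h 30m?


35.4%

Time: 510 minutes
Day: 1440 minutes
Percentage = (510/1440) × 100 ≈ 35.4%


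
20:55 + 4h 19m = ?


Start: 1255 minutes from midnight
Add: 259 minutes
Total: 1514 minutes
Hours: 1514 ÷ 60 = 25 remainder 14
25 ≥ 24 → 25 - 24 = 1 (next day)

01:14 (next day)


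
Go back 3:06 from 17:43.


14:37

Start: 1063 minutes from midnight
Subtract: 186 minutes
Remaining: 1063 - 186 = 877
Hours: 14, Minutes: 37


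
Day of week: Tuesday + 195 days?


Monday

Start: Tuesday (index 1)
(1 + 195) mod 7
= 196 mod 7
= 0
Index 0 → Monday


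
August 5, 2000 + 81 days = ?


October 25, 2000

Start: August 5, 2000
Add 81 days
August 5 → September 1: 31 - 5 + 1 = 27 days (81 - 27 = 54 left)
September 1 → October 1: 30 - 1 + 1 = 30 days (54 - 30 = 24 left)
October 1 + 24 = October 25, 2000


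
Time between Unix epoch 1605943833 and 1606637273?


693440 seconds (192.6 hours / 8.03 days)

Difference = 1606637273 - 1605943833 = 693440 seconds
In hours: 693440 / 3600 ≈ 192.6
In days: 693440 / 86400 ≈ 8.03


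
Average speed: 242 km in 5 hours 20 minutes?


45.4 km/h

Distance: 242 km
Time: 5h 20m = 320 min = 320/60 = 16/3 hours
Speed = 242 ÷ (16/3) = 242 × 3 / 16 = 726/16 ≈ 45.4 km/h


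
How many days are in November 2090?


30 days

Month: November (month 11)
November has 30 days


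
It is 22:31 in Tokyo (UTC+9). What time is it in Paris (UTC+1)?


14:31

Time difference = UTC+1 - UTC+9 = -8 hours
New hour = (22 -8) mod 24
= 14 mod 24 = 14
Minutes unchanged → 14:31


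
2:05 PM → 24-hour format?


14:05

Input: 2:05 PM
PM: 2 + 12 = 14


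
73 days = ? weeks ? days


Weeks: 73 ÷ 7 = 10 remainder 3

10 weeks 3 days


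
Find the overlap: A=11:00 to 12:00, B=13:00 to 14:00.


Meeting A: 660-720 (in minutes from midnight)
Meeting B: 780-840
Overlap start = max(660, 780) = 780
Overlap end = min(720, 840) = 720
Overlap = max(0, 720 - 780) = 0 min

0 minutes


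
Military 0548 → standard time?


Hour: 5
5 < 12 → AM

5:48 AM


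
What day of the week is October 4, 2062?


Wednesday

Zeller's congruence:
q=4, m=10, k=62, j=20
h = (4 + ⌊13×11/5⌋ + 62 + ⌊62/4⌋ + ⌊20/4⌋ - 2×20) mod 7
= (4 + 28 + 62 + 15 + 5 - 40) mod 7
= 74 mod 7 = 4
h=4 → Wednesday


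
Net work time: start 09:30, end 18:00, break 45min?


7h 45m (465 minutes)

Total time = (18×60+0) - (9×60+30)
= 1080 - 570 = 510 min
Minus break: 510 - 45 = 465 min
= 7h 45m


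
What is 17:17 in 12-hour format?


5:17 PM

Hour: 17
17 - 12 = 5 → PM


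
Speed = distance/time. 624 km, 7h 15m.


86.1 km/h

Distance: 624 km
Time: 7h 15m = 435 min = 435/60 = 29/4 hours
Speed = 624 ÷ (29/4) = 624 × 4 / 29 = 2496/29 ≈ 86.1 km/h


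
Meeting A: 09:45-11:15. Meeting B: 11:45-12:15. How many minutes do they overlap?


0 minutes

Meeting A: 585-675 (in minutes from midnight)
Meeting B: 705-735
Overlap start = max(585, 705) = 705
Overlap end = min(675, 735) = 675
Overlap = max(0, 675 - 705) = 0 min


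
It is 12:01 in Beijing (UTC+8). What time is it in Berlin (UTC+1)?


Time difference = UTC+1 - UTC+8 = -7 hours
New hour = (12 -7) mod 24
= 5 mod 24 = 5
Minutes unchanged → 05:01

05:01


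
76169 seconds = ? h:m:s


21h 9m 29s

Hours: 76169 ÷ 3600 = 21 remainder 569
Minutes: 569 ÷ 60 = 9 remainder 29
Seconds: 29


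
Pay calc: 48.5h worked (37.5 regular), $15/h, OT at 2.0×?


Regular: 37.5h × $15 = $562.50
Overtime: 48.5 - 37.5 = 11.0h
OT pay: 11.0h × $15 × 2.0 = $330.00
Total = $562.50 + $330.00 = $892.50

$892.50


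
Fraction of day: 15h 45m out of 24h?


0.6563 (65.63%)

Total minutes: 15×60 + 45 = 945
Day = 24×60 = 1440 minutes
Fraction = 945/1440 ≈ 0.6563
As a percentage: 945/1440 × 100 ≈ 65.63%


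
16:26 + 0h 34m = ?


17:00

Start: 986 minutes from midnight
Add: 34 minutes
Total: 1020 minutes
Hours: 1020 ÷ 60 = 17 remainder 0


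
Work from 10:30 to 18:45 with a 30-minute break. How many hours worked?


Total time = (18×60+45) - (10×60+30)
= 1125 - 630 = 495 min
Minus break: 495 - 30 = 465 min
= 7h 45m

7h 45m (465 minutes)


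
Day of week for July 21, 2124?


Friday

Zeller's congruence:
q=21, m=7, k=24, j=21
h = (21 + ⌊13×8/5⌋ + 24 + ⌊24/4⌋ + ⌊21/4⌋ - 2×21) mod 7
= (21 + 20 + 24 + 6 + 5 - 42) mod 7
= 34 mod 7 = 6
h=6 → Friday


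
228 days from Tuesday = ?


Saturday

Start: Tuesday (index 1)
(1 + 228) mod 7
= 229 mod 7
= 5
Index 5 → Saturday


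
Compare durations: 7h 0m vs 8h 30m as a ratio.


14:17 (0.82)

Duration 1: 420 minutes
Duration 2: 510 minutes
Ratio = 420:510
GCD = 30
Simplified = 14:17
As a decimal: 14/17 ≈ 0.82


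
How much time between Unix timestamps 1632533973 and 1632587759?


53786 seconds (14.9 hours / 0.62 days)

Difference = 1632587759 - 1632533973 = 53786 seconds
In hours: 53786 / 3600 ≈ 14.9
In days: 53786 / 86400 ≈ 0.62


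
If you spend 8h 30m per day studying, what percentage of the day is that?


Time: 510 minutes
Day: 1440 minutes
Percentage = (510/1440) × 100 ≈ 35.4%

35.4%


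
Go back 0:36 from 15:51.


15:15

Start: 951 minutes from midnight
Subtract: 36 minutes
Remaining: 951 - 36 = 915
Hours: 15, Minutes: 15


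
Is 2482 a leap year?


Rules: divisible by 4 AND (not by 100 OR by 400)
2482 ÷ 4 = 620 remainder 2 → not divisible by 4
Not divisible by 4 → not a leap year

No


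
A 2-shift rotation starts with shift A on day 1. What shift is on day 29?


Shift A

Shifts: A, B
Start: A (index 0)
Day 29: (0 + 29 - 1) mod 2
= 28 mod 2
= 0
Index 0 → shift A


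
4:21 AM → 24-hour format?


04:21

Input: 4:21 AM
AM hour stays: 4


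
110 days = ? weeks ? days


15 weeks 5 days

Weeks: 110 ÷ 7 = 15 remainder 5


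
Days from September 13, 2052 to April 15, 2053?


214 days

From September 13, 2052 to April 15, 2053
Rest of September 2052: 30 - 13 = 17
Full months: October 31, November 30, December 31, January 31, February 2053 28, March 31
Days into April 2053: 15
Total = 17 + 31 + 30 + 31 + 31 + 28 + 31 + 15 = 214 days


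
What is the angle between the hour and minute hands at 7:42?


21.0°

Hour hand = 7×30 + 42×0.5 = 231.0°
Minute hand = 42×6 = 252°
Difference = |231.0 - 252| = 21.0°


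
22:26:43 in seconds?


80803 seconds

Hours: 22 × 3600 = 79200
Minutes: 26 × 60 = 1560
Seconds: 43
Total = 79200 + 1560 + 43 = 80803


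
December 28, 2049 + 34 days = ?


January 31, 2050

Start: December 28, 2049
Add 34 days
December 28 → January 1: 31 - 28 + 1 = 4 days (34 - 4 = 30 left)
January 1 + 30 = January 31, 2050


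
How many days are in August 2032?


31 days

Month: August (month 8)
August has 31 days


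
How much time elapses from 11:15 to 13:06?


End time in minutes: 13×60 + 6 = 786
Start time in minutes: 11×60 + 15 = 675
Difference = 786 - 675 = 111 minutes
= 1 hours 51 minutes

1h 51m


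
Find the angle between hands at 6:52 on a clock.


106.0°

Hour hand = 6×30 + 52×0.5 = 206.0°
Minute hand = 52×6 = 312°
Difference = |206.0 - 312| = 106.0°


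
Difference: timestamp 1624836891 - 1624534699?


302192 seconds (83.9 hours / 3.50 days)

Difference = 1624836891 - 1624534699 = 302192 seconds
In hours: 302192 / 3600 ≈ 83.9
In days: 302192 / 86400 ≈ 3.50


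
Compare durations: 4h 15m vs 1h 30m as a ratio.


17:6 (2.83)

Duration 1: 255 minutes
Duration 2: 90 minutes
Ratio = 255:90
GCD = 15
Simplified = 17:6
As a decimal: 17/6 ≈ 2.83


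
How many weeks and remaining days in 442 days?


63 weeks 1 days

Weeks: 442 ÷ 7 = 63 remainder 1


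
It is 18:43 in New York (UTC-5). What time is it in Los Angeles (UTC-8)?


15:43

Time difference = UTC-8 - UTC-5 = -3 hours
New hour = (18 -3) mod 24
= 15 mod 24 = 15
Minutes unchanged → 15:43


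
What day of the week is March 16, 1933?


Zeller's congruence:
q=16, m=3, k=33, j=19
h = (16 + ⌊13×4/5⌋ + 33 + ⌊33/4⌋ + ⌊19/4⌋ - 2×19) mod 7
= (16 + 10 + 33 + 8 + 4 - 38) mod 7
= 33 mod 7 = 5
h=5 → Thursday

Thursday


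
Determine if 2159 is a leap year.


Rules: divisible by 4 AND (not by 100 OR by 400)
2159 ÷ 4 = 539 remainder 3 → not divisible by 4
Not divisible by 4 → not a leap year

No


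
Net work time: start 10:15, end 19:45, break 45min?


Total time = (19×60+45) - (10×60+15)
= 1185 - 615 = 570 min
Minus break: 570 - 45 = 525 min
= 8h 45m

8h 45m (525 minutes)


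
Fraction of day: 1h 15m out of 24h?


0.0521 (5.21%)

Total minutes: 1×60 + 15 = 75
Day = 24×60 = 1440 minutes
Fraction = 75/1440 ≈ 0.0521
As a percentage: 75/1440 × 100 ≈ 5.21%


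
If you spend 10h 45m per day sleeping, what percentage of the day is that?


Time: 645 minutes
Day: 1440 minutes
Percentage = (645/1440) × 100 ≈ 44.8%

44.8%


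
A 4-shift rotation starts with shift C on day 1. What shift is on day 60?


Shifts: A, B, C, D
Start: C (index 2)
Day 60: (2 + 60 - 1) mod 4
= 61 mod 4
= 1
Index 1 → shift B

Shift B


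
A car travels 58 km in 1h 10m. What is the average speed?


49.7 km/h

Distance: 58 km
Time: 1h 10m = 70 min = 70/60 = 7/6 hours
Speed = 58 ÷ (7/6) = 58 × 6 / 7 = 348/7 ≈ 49.7 km/h


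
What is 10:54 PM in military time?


22:54

Input: 10:54 PM
PM: 10 + 12 = 22


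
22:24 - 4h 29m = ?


Start: 1344 minutes from midnight
Subtract: 269 minutes
Remaining: 1344 - 269 = 1075
Hours: 17, Minutes: 55

17:55


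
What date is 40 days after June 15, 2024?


July 25, 2024

Start: June 15, 2024
Add 40 days
June 15 → July 1: 30 - 15 + 1 = 16 days (40 - 16 = 24 left)
July 1 + 24 = July 25, 2024


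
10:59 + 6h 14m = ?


Start: 659 minutes from midnight
Add: 374 minutes
Total: 1033 minutes
Hours: 1033 ÷ 60 = 17 remainder 13

17:13


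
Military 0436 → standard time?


4:36 AM

Hour: 4
4 < 12 → AM


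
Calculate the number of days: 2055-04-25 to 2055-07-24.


90 days

From April 25, 2055 to July 24, 2055
Rest of April 2055: 30 - 25 = 5
Full months: May 31, June 30
Days into July 2055: 24
Total = 5 + 31 + 30 + 24 = 90 days


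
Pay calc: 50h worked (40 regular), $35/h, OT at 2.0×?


$2100.00

Regular: 40h × $35 = $1400.00
Overtime: 50 - 40 = 10h
OT pay: 10h × $35 × 2.0 = $700.00
Total = $1400.00 + $700.00 = $2100.00


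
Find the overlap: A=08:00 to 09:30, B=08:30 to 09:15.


45 minutes

Meeting A: 480-570 (in minutes from midnight)
Meeting B: 510-555
Overlap start = max(480, 510) = 510
Overlap end = min(570, 555) = 555
Overlap = max(0, 555 - 510) = 45 min


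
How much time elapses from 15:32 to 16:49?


End time in minutes: 16×60 + 49 = 1009
Start time in minutes: 15×60 + 32 = 932
Difference = 1009 - 932 = 77 minutes
= 1 hours 17 minutes

1h 17m


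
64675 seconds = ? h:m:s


Hours: 64675 ÷ 3600 = 17 remainder 3475
Minutes: 3475 ÷ 60 = 57 remainder 55
Seconds: 55

17h 57m 55s


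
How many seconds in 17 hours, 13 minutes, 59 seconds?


Hours: 17 × 3600 = 61200
Minutes: 13 × 60 = 780
Seconds: 59
Total = 61200 + 780 + 59 = 62039

62039 seconds


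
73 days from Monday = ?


Thursday

Start: Monday (index 0)
(0 + 73) mod 7
= 73 mod 7
= 3
Index 3 → Thursday


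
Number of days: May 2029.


31 days

Month: May (month 5)
May has 31 days


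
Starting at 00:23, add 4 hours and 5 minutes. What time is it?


Start: 23 minutes from midnight
Add: 245 minutes
Total: 268 minutes
Hours: 268 ÷ 60 = 4 remainder 28

04:28


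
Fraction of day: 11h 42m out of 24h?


0.4875 (48.75%)

Total minutes: 11×60 + 42 = 702
Day = 24×60 = 1440 minutes
Fraction = 702/1440 = 0.4875
As a percentage: 702/1440 × 100 = 48.75%


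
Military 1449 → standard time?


Hour: 14
14 - 12 = 2 → PM

2:49 PM


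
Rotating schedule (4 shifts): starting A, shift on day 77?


Shift A

Shifts: A, B, C, D
Start: A (index 0)
Day 77: (0 + 77 - 1) mod 4
= 76 mod 4
= 0
Index 0 → shift A


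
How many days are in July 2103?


Month: July (month 7)
July has 31 days

31 days


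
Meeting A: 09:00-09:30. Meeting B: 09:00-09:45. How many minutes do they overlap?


Meeting A: 540-570 (in minutes from midnight)
Meeting B: 540-585
Overlap start = max(540, 540) = 540
Overlap end = min(570, 585) = 570
Overlap = max(0, 570 - 540) = 30 min

30 minutes


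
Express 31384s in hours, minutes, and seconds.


Hours: 31384 ÷ 3600 = 8 remainder 2584
Minutes: 2584 ÷ 60 = 43 remainder 4
Seconds: 4

8h 43m 4s


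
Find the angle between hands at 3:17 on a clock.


3.5°

Hour hand = 3×30 + 17×0.5 = 98.5°
Minute hand = 17×6 = 102°
Difference = |98.5 - 102| = 3.5°


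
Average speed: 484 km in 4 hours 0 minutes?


Distance: 484 km
Time: 4 hours
Speed = 484 / 4 = 121.0 km/h

121.0 km/h


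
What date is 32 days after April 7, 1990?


May 9, 1990

Start: April 7, 1990
Add 32 days
April 7 → May 1: 30 - 7 + 1 = 24 days (32 - 24 = 8 left)
May 1 + 8 = May 9, 1990


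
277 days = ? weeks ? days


39 weeks 4 days

Weeks: 277 ÷ 7 = 39 remainder 4


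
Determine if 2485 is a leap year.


No

Rules: divisible by 4 AND (not by 100 OR by 400)
2485 ÷ 4 = 621 remainder 1 → not divisible by 4
Not divisible by 4 → not a leap year


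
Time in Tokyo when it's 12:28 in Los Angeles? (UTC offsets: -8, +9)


05:28 (next day)

Time difference = UTC+9 - UTC-8 = +17 hours
New hour = (12 + 17) mod 24
= 29 mod 24 = 5
Minutes unchanged → 05:28; 29 ≥ 24 → next day


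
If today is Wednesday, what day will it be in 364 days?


Start: Wednesday (index 2)
(2 + 364) mod 7
= 366 mod 7
= 2
Index 2 → Wednesday

Wednesday


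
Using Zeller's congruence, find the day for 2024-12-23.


Zeller's congruence:
q=23, m=12, k=24, j=20
h = (23 + ⌊13×13/5⌋ + 24 + ⌊24/4⌋ + ⌊20/4⌋ - 2×20) mod 7
= (23 + 33 + 24 + 6 + 5 - 40) mod 7
= 51 mod 7 = 2
h=2 → Monday

Monday


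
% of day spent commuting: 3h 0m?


12.5%

Time: 180 minutes
Day: 1440 minutes
Percentage = (180/1440) × 100 = 12.5%


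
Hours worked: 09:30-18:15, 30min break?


8h 15m (495 minutes)

Total time = (18×60+15) - (9×60+30)
= 1095 - 570 = 525 min
Minus break: 525 - 30 = 495 min
= 8h 15m


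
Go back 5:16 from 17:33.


12:17

Start: 1053 minutes from midnight
Subtract: 316 minutes
Remaining: 1053 - 316 = 737
Hours: 12, Minutes: 17


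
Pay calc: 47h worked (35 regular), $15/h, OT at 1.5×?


Regular: 35h × $15 = $525.00
Overtime: 47 - 35 = 12h
OT pay: 12h × $15 × 1.5 = $270.00
Total = $525.00 + $270.00 = $795.00

$795.00


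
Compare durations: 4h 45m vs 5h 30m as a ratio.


19:22 (0.86)

Duration 1: 285 minutes
Duration 2: 330 minutes
Ratio = 285:330
GCD = 15
Simplified = 19:22
As a decimal: 19/22 ≈ 0.86


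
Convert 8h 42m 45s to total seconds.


Hours: 8 × 3600 = 28800
Minutes: 42 × 60 = 2520
Seconds: 45
Total = 28800 + 2520 + 45 = 31365

31365 seconds


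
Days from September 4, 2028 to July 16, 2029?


From September 4, 2028 to July 16, 2029
Rest of September 2028: 30 - 4 = 26
Full months: October 31, November 30, December 31, January 31, February 2029 28, March 31, April 30, May 31, June 30
Days into July 2029: 16
Total = 26 + 31 + 30 + 31 + 31 + 28 + 31 + 30 + 31 + 30 + 16 = 315 days

315 days


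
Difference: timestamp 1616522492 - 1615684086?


Difference = 1616522492 - 1615684086 = 838406 seconds
In hours: 838406 / 3600 ≈ 232.9
In days: 838406 / 86400 ≈ 9.70

838406 seconds (232.9 hours / 9.70 days)


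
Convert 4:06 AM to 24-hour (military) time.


Input: 4:06 AM
AM hour stays: 4

04:06


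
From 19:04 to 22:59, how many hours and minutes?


3h 55m

End time in minutes: 22×60 + 59 = 1379
Start time in minutes: 19×60 + 4 = 1144
Difference = 1379 - 1144 = 235 minutes
= 3 hours 55 minutes


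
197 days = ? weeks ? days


28 weeks 1 days

Weeks: 197 ÷ 7 = 28 remainder 1


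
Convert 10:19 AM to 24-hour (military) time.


10:19

Input: 10:19 AM
AM hour stays: 10


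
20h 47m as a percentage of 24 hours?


Total minutes: 20×60 + 47 = 1247
Day = 24×60 = 1440 minutes
Fraction = 1247/1440 ≈ 0.8660
As a percentage: 1247/1440 × 100 ≈ 86.60%

0.8660 (86.60%)


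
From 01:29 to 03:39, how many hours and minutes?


2h 10m

End time in minutes: 3×60 + 39 = 219
Start time in minutes: 1×60 + 29 = 89
Difference = 219 - 89 = 130 minutes
= 2 hours 10 minutes


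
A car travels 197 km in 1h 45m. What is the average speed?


112.6 km/h

Distance: 197 km
Time: 1h 45m = 105 min = 105/60 = 7/4 hours
Speed = 197 ÷ (7/4) = 197 × 4 / 7 = 788/7 ≈ 112.6 km/h


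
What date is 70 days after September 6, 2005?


November 15, 2005

Start: September 6, 2005
Add 70 days
September 6 → October 1: 30 - 6 + 1 = 25 days (70 - 25 = 45 left)
October 1 → November 1: 31 - 1 + 1 = 31 days (45 - 31 = 14 left)
November 1 + 14 = November 15, 2005


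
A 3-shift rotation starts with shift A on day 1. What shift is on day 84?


Shift C

Shifts: A, B, C
Start: A (index 0)
Day 84: (0 + 84 - 1) mod 3
= 83 mod 3
= 2
Index 2 → shift C


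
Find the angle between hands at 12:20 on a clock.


110.0°

Hour hand (12 ≡ 0 on the dial): 0×30 + 20×0.5 = 10.0°
Minute hand = 20×6 = 120°
Difference = |10.0 - 120| = 110.0°


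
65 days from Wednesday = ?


Friday

Start: Wednesday (index 2)
(2 + 65) mod 7
= 67 mod 7
= 4
Index 4 → Friday


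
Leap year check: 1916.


Rules: divisible by 4 AND (not by 100 OR by 400)
1916 ÷ 4 = 479 exactly → divisible by 4
1916 ÷ 100 = 19 remainder 16 → not divisible by 100
Divisible by 4 but not by 100 → leap year

Yes


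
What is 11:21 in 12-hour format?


11:21 AM

Hour: 11
11 < 12 → AM


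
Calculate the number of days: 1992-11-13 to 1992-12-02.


19 days

From November 13, 1992 to December 2, 1992
Rest of November 1992: 30 - 13 = 17
Days into December 1992: 2
Total = 17 + 2 = 19 days


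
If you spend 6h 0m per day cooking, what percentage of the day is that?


Time: 360 minutes
Day: 1440 minutes
Percentage = (360/1440) × 100 = 25.0%

25.0%


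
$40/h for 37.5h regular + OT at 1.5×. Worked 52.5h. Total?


Regular: 37.5h × $40 = $1500.00
Overtime: 52.5 - 37.5 = 15.0h
OT pay: 15.0h × $40 × 1.5 = $900.00
Total = $1500.00 + $900.00 = $2400.00

$2400.00


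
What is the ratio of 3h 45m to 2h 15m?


5:3 (1.67)

Duration 1: 225 minutes
Duration 2: 135 minutes
Ratio = 225:135
GCD = 45
Simplified = 5:3
As a decimal: 5/3 ≈ 1.67


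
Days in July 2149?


Month: July (month 7)
July has 31 days

31 days


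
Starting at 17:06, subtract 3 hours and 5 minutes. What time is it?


Start: 1026 minutes from midnight
Subtract: 185 minutes
Remaining: 1026 - 185 = 841
Hours: 14, Minutes: 1

14:01


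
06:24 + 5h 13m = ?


11:37

Start: 384 minutes from midnight
Add: 313 minutes
Total: 697 minutes
Hours: 697 ÷ 60 = 11 remainder 37


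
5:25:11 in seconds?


Hours: 5 × 3600 = 18000
Minutes: 25 × 60 = 1500
Seconds: 11
Total = 18000 + 1500 + 11 = 19511

19511 seconds


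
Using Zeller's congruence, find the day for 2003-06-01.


Sunday

Zeller's congruence:
q=1, m=6, k=3, j=20
h = (1 + ⌊13×7/5⌋ + 3 + ⌊3/4⌋ + ⌊20/4⌋ - 2×20) mod 7
= (1 + 18 + 3 + 0 + 5 - 40) mod 7
= -13 mod 7 = 1
h=1 → Sunday


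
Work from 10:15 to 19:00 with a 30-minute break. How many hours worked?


Total time = (19×60+0) - (10×60+15)
= 1140 - 615 = 525 min
Minus break: 525 - 30 = 495 min
= 8h 15m

8h 15m (495 minutes)


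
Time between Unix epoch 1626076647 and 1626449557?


372910 seconds (103.6 hours / 4.32 days)

Difference = 1626449557 - 1626076647 = 372910 seconds
In hours: 372910 / 3600 ≈ 103.6
In days: 372910 / 86400 ≈ 4.32


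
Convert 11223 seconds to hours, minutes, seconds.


3h 7m 3s

Hours: 11223 ÷ 3600 = 3 remainder 423
Minutes: 423 ÷ 60 = 7 remainder 3
Seconds: 3


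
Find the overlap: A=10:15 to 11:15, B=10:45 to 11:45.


Meeting A: 615-675 (in minutes from midnight)
Meeting B: 645-705
Overlap start = max(615, 645) = 645
Overlap end = min(675, 705) = 675
Overlap = max(0, 675 - 645) = 30 min

30 minutes


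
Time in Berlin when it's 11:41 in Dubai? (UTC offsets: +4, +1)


Time difference = UTC+1 - UTC+4 = -3 hours
New hour = (11 -3) mod 24
= 8 mod 24 = 8
Minutes unchanged → 08:41

08:41


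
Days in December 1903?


Month: December (month 12)
December has 31 days

31 days


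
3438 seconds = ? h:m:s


Hours: 3438 ÷ 3600 = 0 remainder 3438
Minutes: 3438 ÷ 60 = 57 remainder 18
Seconds: 18

0h 57m 18s


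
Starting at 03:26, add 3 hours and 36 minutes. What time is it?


07:02

Start: 206 minutes from midnight
Add: 216 minutes
Total: 422 minutes
Hours: 422 ÷ 60 = 7 remainder 2


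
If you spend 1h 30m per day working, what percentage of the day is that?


Time: 90 minutes
Day: 1440 minutes
Percentage = (90/1440) × 100 ≈ 6.3%

6.3%


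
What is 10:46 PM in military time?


Input: 10:46 PM
PM: 10 + 12 = 22

22:46


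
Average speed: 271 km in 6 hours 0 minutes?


45.2 km/h

Distance: 271 km
Time: 6 hours
Speed = 271 / 6 ≈ 45.2 km/h


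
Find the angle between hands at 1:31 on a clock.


Hour hand = 1×30 + 31×0.5 = 45.5°
Minute hand = 31×6 = 186°
Difference = |45.5 - 186| = 140.5°

140.5°


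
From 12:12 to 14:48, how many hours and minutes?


End time in minutes: 14×60 + 48 = 888
Start time in minutes: 12×60 + 12 = 732
Difference = 888 - 732 = 156 minutes
= 2 hours 36 minutes

2h 36m


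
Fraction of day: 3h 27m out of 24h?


Total minutes: 3×60 + 27 = 207
Day = 24×60 = 1440 minutes
Fraction = 207/1440 ≈ 0.1438
As a percentage: 207/1440 × 100 ≈ 14.38%

0.1438 (14.38%)


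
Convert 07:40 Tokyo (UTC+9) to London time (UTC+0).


Time difference = UTC+0 - UTC+9 = -9 hours
New hour = (7 -9) mod 24
= -2 mod 24 = 22
Minutes unchanged → 22:40; -2 < 0 → previous day

22:40 (previous day)


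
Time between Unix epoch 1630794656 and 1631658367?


863711 seconds (239.9 hours / 10.00 days)

Difference = 1631658367 - 1630794656 = 863711 seconds
In hours: 863711 / 3600 ≈ 239.9
In days: 863711 / 86400 ≈ 10.00


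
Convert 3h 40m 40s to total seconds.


13240 seconds

Hours: 3 × 3600 = 10800
Minutes: 40 × 60 = 2400
Seconds: 40
Total = 10800 + 2400 + 40 = 13240


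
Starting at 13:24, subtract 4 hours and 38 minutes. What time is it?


08:46

Start: 804 minutes from midnight
Subtract: 278 minutes
Remaining: 804 - 278 = 526
Hours: 8, Minutes: 46


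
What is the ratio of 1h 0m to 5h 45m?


4:23 (0.17)

Duration 1: 60 minutes
Duration 2: 345 minutes
Ratio = 60:345
GCD = 15
Simplified = 4:23
As a decimal: 4/23 ≈ 0.17


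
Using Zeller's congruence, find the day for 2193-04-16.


Tuesday

Zeller's congruence:
q=16, m=4, k=93, j=21
h = (16 + ⌊13×5/5⌋ + 93 + ⌊93/4⌋ + ⌊21/4⌋ - 2×21) mod 7
= (16 + 13 + 93 + 23 + 5 - 42) mod 7
= 108 mod 7 = 3
h=3 → Tuesday


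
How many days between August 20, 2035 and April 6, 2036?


From August 20, 2035 to April 6, 2036
Rest of August 2035: 31 - 20 = 11
Full months: September 30, October 31, November 30, December 31, January 31, February 2036 29, March 31
Days into April 2036: 6
Total = 11 + 30 + 31 + 30 + 31 + 31 + 29 + 31 + 6 = 230 days

230 days


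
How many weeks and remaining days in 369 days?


52 weeks 5 days

Weeks: 369 ÷ 7 = 52 remainder 5


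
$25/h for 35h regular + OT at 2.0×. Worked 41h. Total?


Regular: 35h × $25 = $875.00
Overtime: 41 - 35 = 6h
OT pay: 6h × $25 × 2.0 = $300.00
Total = $875.00 + $300.00 = $1175.00

$1175.00


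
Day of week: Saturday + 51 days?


Start: Saturday (index 5)
(5 + 51) mod 7
= 56 mod 7
= 0
Index 0 → Monday

Monday


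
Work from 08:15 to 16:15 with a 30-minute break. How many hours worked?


7h 30m (450 minutes)

Total time = (16×60+15) - (8×60+15)
= 975 - 495 = 480 min
Minus break: 480 - 30 = 450 min
= 7h 30m


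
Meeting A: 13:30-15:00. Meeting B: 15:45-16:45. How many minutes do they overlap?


Meeting A: 810-900 (in minutes from midnight)
Meeting B: 945-1005
Overlap start = max(810, 945) = 945
Overlap end = min(900, 1005) = 900
Overlap = max(0, 900 - 945) = 0 min

0 minutes


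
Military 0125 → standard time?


Hour: 1
1 < 12 → AM

1:25 AM


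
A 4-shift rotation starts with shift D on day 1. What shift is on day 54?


Shift A

Shifts: A, B, C, D
Start: D (index 3)
Day 54: (3 + 54 - 1) mod 4
= 56 mod 4
= 0
Index 0 → shift A


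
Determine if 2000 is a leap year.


Yes

Rules: divisible by 4 AND (not by 100 OR by 400)
2000 ÷ 4 = 500 exactly → divisible by 4
2000 ÷ 100 = 20 exactly → divisible by 100
2000 ÷ 400 = 5 exactly → divisible by 400
Divisible by 400 → leap year


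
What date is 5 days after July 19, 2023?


July 24, 2023

Start: July 19, 2023
Add 5 days
July 19 + 5 = July 24, 2023


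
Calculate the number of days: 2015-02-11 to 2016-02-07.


361 days

From February 11, 2015 to February 7, 2016
Rest of February 2015: 28 - 11 = 17
Full months: March 31, April 30, May 31, June 30, July 31, August 31, September 30, October 31, November 30, December 31, January 31
Days into February 2016: 7
Total = 17 + 31 + 30 + 31 + 30 + 31 + 31 + 30 + 31 + 30 + 31 + 31 + 7 = 361 days
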